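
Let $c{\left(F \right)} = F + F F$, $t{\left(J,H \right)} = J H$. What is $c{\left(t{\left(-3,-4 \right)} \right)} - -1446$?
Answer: $1602$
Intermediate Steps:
$t{\left(J,H \right)} = H J$
$c{\left(F \right)} = F + F^{2}$
$c{\left(t{\left(-3,-4 \right)} \right)} - -1446 = \left(-4\right) \left(-3\right) \left(1 - -12\right) - -1446 = 12 \left(1 + 12\right) + 1446 = 12 \cdot 13 + 1446 = 156 + 1446 = 1602$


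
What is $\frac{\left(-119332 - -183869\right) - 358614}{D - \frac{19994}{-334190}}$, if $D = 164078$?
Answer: $- \frac{49138796315}{27416623407} \approx -1.7923$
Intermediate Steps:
$\frac{\left(-119332 - -183869\right) - 358614}{D - \frac{19994}{-334190}} = \frac{\left(-119332 - -183869\right) - 358614}{164078 - \frac{19994}{-334190}} = \frac{\left(-119332 + 183869\right) - 358614}{164078 - - \frac{9997}{167095}} = \frac{64537 - 358614}{164078 + \frac{9997}{167095}} = - \frac{294077}{\frac{27416623407}{167095}} = \left(-294077\right) \frac{167095}{27416623407} = - \frac{49138796315}{27416623407}$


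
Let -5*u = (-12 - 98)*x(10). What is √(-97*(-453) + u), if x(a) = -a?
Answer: √43721 ≈ 209.10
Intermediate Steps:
u = -220 (u = -(-12 - 98)*(-1*10)/5 = -(-22)*(-10) = -⅕*1100 = -220)
√(-97*(-453) + u) = √(-97*(-453) - 220) = √(43941 - 220) = √43721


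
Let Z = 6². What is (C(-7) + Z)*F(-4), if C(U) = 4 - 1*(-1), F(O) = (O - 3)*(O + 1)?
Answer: 861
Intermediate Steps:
F(O) = (1 + O)*(-3 + O) (F(O) = (-3 + O)*(1 + O) = (1 + O)*(-3 + O))
Z = 36
C(U) = 5 (C(U) = 4 + 1 = 5)
(C(-7) + Z)*F(-4) = (5 + 36)*(-3 + (-4)² - 2*(-4)) = 41*(-3 + 16 + 8) = 41*21 = 861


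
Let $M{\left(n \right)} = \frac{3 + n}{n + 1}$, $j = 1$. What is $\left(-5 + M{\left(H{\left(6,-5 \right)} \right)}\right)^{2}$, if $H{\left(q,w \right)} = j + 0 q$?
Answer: $9$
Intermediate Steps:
$H{\left(q,w \right)} = 1$ ($H{\left(q,w \right)} = 1 + 0 q = 1 + 0 = 1$)
$M{\left(n \right)} = \frac{3 + n}{1 + n}$
$\left(-5 + M{\left(H{\left(6,-5 \right)} \right)}\right)^{2} = \left(-5 + \frac{3 + 1}{1 + 1}\right)^{2} = \left(-5 + \frac{1}{2} \cdot 4\right)^{2} = \left(-5 + 2\right)^{2} = \left(-3\right)^{2} = 9$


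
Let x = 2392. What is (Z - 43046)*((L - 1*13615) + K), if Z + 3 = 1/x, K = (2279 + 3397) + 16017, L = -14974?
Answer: 88762904434/299 ≈ 2.9687e+8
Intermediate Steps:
K = 21693 (K = 5676 + 16017 = 21693)
Z = -7175/2392 (Z = -3 + 1/2392 = -7175/2392 ≈ -2.9996)
(Z - 43046)*((L - 1*13615) + K) = (-7175/2392 - 43046)*((-14974 - 1*13615) + 21693) = -102973207*((-14974 - 13615) + 21693)/2392 = -102973207*(-28589 + 21693)/2392 = -102973207/2392*(-6896) = 88762904434/299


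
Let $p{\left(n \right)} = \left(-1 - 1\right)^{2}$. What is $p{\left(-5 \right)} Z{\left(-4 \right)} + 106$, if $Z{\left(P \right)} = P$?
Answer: $90$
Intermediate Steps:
$p{\left(n \right)} = 4$ ($p{\left(n \right)} = \left(-1 - 1\right)^{2} = \left(-2\right)^{2} = 4$)
$p{\left(-5 \right)} Z{\left(-4 \right)} + 106 = 4 \left(-4\right) + 106 = -16 + 106 = 90$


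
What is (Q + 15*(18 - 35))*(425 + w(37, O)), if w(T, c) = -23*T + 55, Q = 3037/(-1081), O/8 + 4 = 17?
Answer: 103394732/1081 ≈ 95647.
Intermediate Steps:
O = 104 (O = -32 + 8*17 = -32 + 136 = 104)
Q = -3037/1081 (Q = 3037*(-1/1081) = -3037/1081 ≈ -2.8094)
w(T, c) = 55 - 23*T
(Q + 15*(18 - 35))*(425 + w(37, O)) = (-3037/1081 + 15*(18 - 35))*(425 + (55 - 23*37)) = (-3037/1081 + 15*(-17))*(425 + (55 - 851)) = (-3037/1081 - 255)*(425 - 796) = -278692/1081*(-371) = 103394732/1081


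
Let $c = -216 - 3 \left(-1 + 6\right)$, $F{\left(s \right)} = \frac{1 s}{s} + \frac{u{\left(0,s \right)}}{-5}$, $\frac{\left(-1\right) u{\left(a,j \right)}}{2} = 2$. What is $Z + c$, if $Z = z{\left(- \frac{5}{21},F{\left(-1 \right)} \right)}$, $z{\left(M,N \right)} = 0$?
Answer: $-231$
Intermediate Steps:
$u{\left(a,j \right)} = -4$ ($u{\left(a,j \right)} = \left(-2\right) 2 = -4$)
$F{\left(s \right)} = \frac{9}{5}$ ($F{\left(s \right)} = \frac{1 s}{s} - \frac{4}{-5} = \frac{s}{s} - - \frac{4}{5} = 1 + \frac{4}{5} = \frac{9}{5}$)
$c = -231$ ($c = -216 - 15 = -231$)
$Z = 0$
$Z + c = 0 - 231 = -231$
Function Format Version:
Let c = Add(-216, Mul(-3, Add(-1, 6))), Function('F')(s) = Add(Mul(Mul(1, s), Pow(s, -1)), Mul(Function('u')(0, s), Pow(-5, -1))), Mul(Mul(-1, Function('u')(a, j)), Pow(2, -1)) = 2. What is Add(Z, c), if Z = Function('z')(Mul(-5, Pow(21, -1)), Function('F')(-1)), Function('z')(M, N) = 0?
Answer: -231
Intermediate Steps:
Function('u')(a, j) = -4 (Function('u')(a, j) = Mul(-2, 2) = -4)
Function('F')(s) = Rational(9, 5) (Function('F')(s) = Add(Mul(Mul(1, s), Pow(s, -1)), Mul(-4, Pow(-5, -1))) = Add(Mul(s, Pow(s, -1)), Mul(-4, Rational(-1, 5))) = Add(1, Rational(4, 5)) = Rational(9, 5))
c = -231 (c = Add(-216, Mul(-3, 5)) = Add(-216, -15) = -231)
Z = 0
Add(Z, c) = Add(0, -231) = -231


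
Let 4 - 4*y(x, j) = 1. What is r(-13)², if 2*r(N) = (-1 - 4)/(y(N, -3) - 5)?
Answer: 100/289 ≈ 0.34602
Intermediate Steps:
y(x, j) = ¾ (y(x, j) = 1 - ¼*1 = 1 - ¼ = ¾)
r(N) = 10/17 (r(N) = ((-1 - 4)/(¾ - 5))/2 = (-5/(-17/4))/2 = (-5*(-4/17))/2 = (½)*(20/17) = 10/17)
r(-13)² = (10/17)² = 100/289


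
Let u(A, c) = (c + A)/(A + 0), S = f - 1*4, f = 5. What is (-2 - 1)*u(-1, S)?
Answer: 0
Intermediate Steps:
S = 1 (S = 5 - 1*4 = 5 - 4 = 1)
u(A, c) = (A + c)/A
(-2 - 1)*u(-1, S) = (-2 - 1)*((-1 + 1)/(-1)) = -(-3)*0 = -3*0 = 0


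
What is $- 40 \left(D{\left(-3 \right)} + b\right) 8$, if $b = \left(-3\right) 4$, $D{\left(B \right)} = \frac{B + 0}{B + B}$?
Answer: $3680$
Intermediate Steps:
$D{\left(B \right)} = \frac{1}{2}$ ($D{\left(B \right)} = \frac{B}{2 B} = B \frac{1}{2 B} = \frac{1}{2}$)
$b = -12$
$- 40 \left(D{\left(-3 \right)} + b\right) 8 = - 40 \left(\frac{1}{2} - 12\right) 8 = \left(-40\right) \left(- \frac{23}{2}\right) 8 = 460 \cdot 8 = 3680$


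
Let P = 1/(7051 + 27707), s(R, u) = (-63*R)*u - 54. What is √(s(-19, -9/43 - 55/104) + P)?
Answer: I*√157308228444385382/12953148 ≈ 30.62*I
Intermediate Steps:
s(R, u) = -54 - 63*R*u (s(R, u) = -63*R*u - 54 = -54 - 63*R*u)
P = 1/34758 ≈ 2.8770e-5
√(s(-19, -9/43 - 55/104) + P) = √((-54 - 63*(-19)*(-9/43 - 55/104)) + 1/34758) = √((-54 - 63*(-19)*(-3301/4472)) + 1/34758) = √((-54 - 3951297/4472) + 1/34758) = √(-4192785/4472 + 1/34758) = √(-72866408279/77718888) = I*√157308228444385382/12953148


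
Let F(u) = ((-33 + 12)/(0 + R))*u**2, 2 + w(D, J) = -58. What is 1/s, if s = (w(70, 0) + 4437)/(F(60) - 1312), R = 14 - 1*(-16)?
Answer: -3832/4377 ≈ -0.87549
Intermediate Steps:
R = 30 (R = 14 + 16 = 30)
w(D, J) = -60 (w(D, J) = -2 - 58 = -60)
F(u) = -7*u**2/10 (F(u) = ((-33 + 12)/(0 + 30))*u**2 = (-21/30)*u**2 = (-21*1/30)*u**2 = -7*u**2/10)
s = -4377/3832 (s = (-60 + 4437)/(-7/10*60**2 - 1312) = 4377/(-7/10*3600 - 1312) = 4377/(-2520 - 1312) = 4377/(-3832) = 4377*(-1/3832) = -4377/3832 ≈ -1.1422)
1/s = 1/(-4377/3832) = -3832/4377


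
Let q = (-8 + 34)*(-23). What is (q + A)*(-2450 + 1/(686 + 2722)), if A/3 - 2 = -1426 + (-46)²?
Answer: -6170353661/1704 ≈ -3.6211e+6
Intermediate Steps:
A = 2076 (A = 6 + 3*(-1426 + (-46)²) = 6 + 3*(-1426 + 2116) = 6 + 3*690 = 6 + 2070 = 2076)
q = -598 (q = 26*(-23) = -598)
(q + A)*(-2450 + 1/(686 + 2722)) = (-598 + 2076)*(-2450 + 1/(686 + 2722)) = 1478*(-2450 + 1/3408) = 1478*(-8349599/3408) = -6170353661/1704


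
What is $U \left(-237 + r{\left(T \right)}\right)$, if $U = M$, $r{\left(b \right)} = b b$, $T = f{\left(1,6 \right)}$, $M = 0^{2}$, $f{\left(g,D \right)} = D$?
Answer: $0$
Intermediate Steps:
$M = 0$
$T = 6$
$r{\left(b \right)} = b^{2}$
$U = 0$
$U \left(-237 + r{\left(T \right)}\right) = 0 \left(-237 + 6^{2}\right) = 0 \left(-237 + 36\right) = 0 \left(-201\right) = 0$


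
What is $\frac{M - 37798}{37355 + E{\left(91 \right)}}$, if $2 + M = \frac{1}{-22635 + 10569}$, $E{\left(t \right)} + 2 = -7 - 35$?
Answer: $- \frac{456094801}{450194526} \approx -1.0131$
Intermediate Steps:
$E{\left(t \right)} = -44$ ($E{\left(t \right)} = -2 - 42 = -44$)
$M = - \frac{24133}{12066}$ ($M = -2 + \frac{1}{-22635 + 10569} = -2 + \frac{1}{-12066} = -2 - \frac{1}{12066} = - \frac{24133}{12066} \approx -2.0001$)
$\frac{M - 37798}{37355 + E{\left(91 \right)}} = \frac{- \frac{24133}{12066} - 37798}{37355 - 44} = - \frac{456094801}{12066 \cdot 37311} = \left(- \frac{456094801}{12066}\right) \frac{1}{37311} = - \frac{456094801}{450194526}$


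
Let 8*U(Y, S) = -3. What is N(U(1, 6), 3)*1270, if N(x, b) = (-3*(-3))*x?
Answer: -17145/4 ≈ -4286.3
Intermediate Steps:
U(Y, S) = -3/8 (U(Y, S) = (1/8)*(-3) = -3/8)
N(x, b) = 9*x
N(U(1, 6), 3)*1270 = (9*(-3/8))*1270 = -27/8*1270 = -17145/4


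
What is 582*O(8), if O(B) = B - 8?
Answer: 0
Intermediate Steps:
O(B) = -8 + B
582*O(8) = 582*(-8 + 8) = 582*0 = 0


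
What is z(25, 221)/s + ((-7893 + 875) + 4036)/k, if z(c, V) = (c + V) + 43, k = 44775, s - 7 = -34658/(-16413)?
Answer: 4155644207/131295225 ≈ 31.651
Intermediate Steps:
s = 149549/16413 (s = 7 - 34658/(-16413) = 7 - 34658*(-1/16413) = 7 + 34658/16413 = 149549/16413 ≈ 9.1116)
z(c, V) = 43 + V + c (z(c, V) = (V + c) + 43 = 43 + V + c)
z(25, 221)/s + ((-7893 + 875) + 4036)/k = (43 + 221 + 25)/(149549/16413) + ((-7893 + 875) + 4036)/44775 = 289*(16413/149549) + (-7018 + 4036)*(1/44775) = 279021/8797 - 2982*1/44775 = 279021/8797 - 994/14925 = 4155644207/131295225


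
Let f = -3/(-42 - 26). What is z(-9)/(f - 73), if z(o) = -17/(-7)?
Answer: -1156/34727 ≈ -0.033288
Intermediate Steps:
z(o) = 17/7 (z(o) = -17*(-⅐) = 17/7)
f = 3/68 (f = -3/(-68) = -3*(-1/68) = 3/68 ≈ 0.044118)
z(-9)/(f - 73) = 17/(7*(3/68 - 73)) = 17/(7*(-4961/68)) = (17/7)*(-68/4961) = -1156/34727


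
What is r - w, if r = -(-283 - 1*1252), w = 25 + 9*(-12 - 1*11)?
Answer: 1717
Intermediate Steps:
w = -182 (w = 25 + 9*(-12 - 11) = 25 + 9*(-23) = 25 - 207 = -182)
r = 1535 (r = -(-283 - 1252) = -1*(-1535) = 1535)
r - w = 1535 - 1*(-182) = 1535 + 182 = 1717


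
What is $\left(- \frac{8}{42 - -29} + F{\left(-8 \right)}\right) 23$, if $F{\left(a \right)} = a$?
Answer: $- \frac{13248}{71} \approx -186.59$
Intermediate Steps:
$\left(- \frac{8}{42 - -29} + F{\left(-8 \right)}\right) 23 = \left(- \frac{8}{42 - -29} - 8\right) 23 = \left(- \frac{8}{42 + 29} - 8\right) 23 = \left(- \frac{8}{71} - 8\right) 23 = \left(- \frac{576}{71}\right) 23 = - \frac{13248}{71}$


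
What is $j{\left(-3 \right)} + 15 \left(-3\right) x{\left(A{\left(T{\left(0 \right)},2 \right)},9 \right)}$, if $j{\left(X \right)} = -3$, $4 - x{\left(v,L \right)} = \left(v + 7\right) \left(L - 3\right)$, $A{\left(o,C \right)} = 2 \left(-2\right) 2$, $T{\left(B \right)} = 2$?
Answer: $-453$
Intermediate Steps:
$A{\left(o,C \right)} = -8$ ($A{\left(o,C \right)} = \left(-4\right) 2 = -8$)
$x{\left(v,L \right)} = 4 - \left(-3 + L\right) \left(7 + v\right)$ ($x{\left(v,L \right)} = 4 - \left(v + 7\right) \left(L - 3\right) = 4 - \left(7 + v\right) \left(-3 + L\right) = 4 - \left(-3 + L\right) \left(7 + v\right)$)
$j{\left(-3 \right)} + 15 \left(-3\right) x{\left(A{\left(T{\left(0 \right)},2 \right)},9 \right)} = -3 + 15 \left(-3\right) \left(25 - 63 + 3 \left(-8\right) - 9 \left(-8\right)\right) = -3 - 45 \left(25 - 63 - 24 + 72\right) = -3 - 450 = -453$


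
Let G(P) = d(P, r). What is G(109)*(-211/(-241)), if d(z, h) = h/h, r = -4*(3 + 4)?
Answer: 211/241 ≈ 0.87552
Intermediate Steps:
r = -28 (r = -4*7 = -28)
d(z, h) = 1
G(P) = 1
G(109)*(-211/(-241)) = 1*(-211/(-241)) = 1*(-211*(-1/241)) = 1*(211/241) = 211/241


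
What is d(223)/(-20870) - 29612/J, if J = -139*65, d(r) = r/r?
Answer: 123598681/37712090 ≈ 3.2774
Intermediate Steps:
d(r) = 1
J = -9035
d(223)/(-20870) - 29612/J = 1/(-20870) - 29612/(-9035) = 1*(-1/20870) - 29612*(-1/9035) = -1/20870 + 29612/9035 = 123598681/37712090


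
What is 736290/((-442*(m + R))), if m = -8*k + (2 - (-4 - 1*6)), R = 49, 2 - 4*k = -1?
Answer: -73629/2431 ≈ -30.288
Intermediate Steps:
k = 3/4 (k = 1/2 - 1/4*(-1) = 1/2 + 1/4 = 3/4 ≈ 0.75000)
m = 6 (m = -8*3/4 + (2 - (-4 - 1*6)) = -6 + (2 - (-4 - 6)) = -6 + (2 - 1*(-10)) = -6 + (2 + 10) = -6 + 12 = 6)
736290/((-442*(m + R))) = 736290/((-442*(6 + 49))) = 736290/((-442*55)) = 736290/(-24310) = 736290*(-1/24310) = -73629/2431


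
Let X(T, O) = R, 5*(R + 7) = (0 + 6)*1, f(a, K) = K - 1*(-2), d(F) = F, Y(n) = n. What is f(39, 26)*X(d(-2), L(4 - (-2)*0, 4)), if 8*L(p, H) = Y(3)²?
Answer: -812/5 ≈ -162.40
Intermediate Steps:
L(p, H) = 9/8 (L(p, H) = (⅛)*3² = (⅛)*9 = 9/8)
f(a, K) = 2 + K (f(a, K) = K + 2 = 2 + K)
R = -29/5 (R = -7 + ((0 + 6)*1)/5 = -7 + (6*1)/5 = -7 + (⅕)*6 = -7 + 6/5 = -29/5 ≈ -5.8000)
X(T, O) = -29/5
f(39, 26)*X(d(-2), L(4 - (-2)*0, 4)) = (2 + 26)*(-29/5) = 28*(-29/5) = -812/5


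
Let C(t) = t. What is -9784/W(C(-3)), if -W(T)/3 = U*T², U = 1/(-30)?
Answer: -97840/9 ≈ -10871.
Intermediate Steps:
U = -1/30 ≈ -0.033333
W(T) = T²/10 (W(T) = -(-1)*T²/10 = T²/10)
-9784/W(C(-3)) = -9784/((⅒)*(-3)²) = -9784/((⅒)*9) = -9784/9/10 = -9784*10/9 = -97840/9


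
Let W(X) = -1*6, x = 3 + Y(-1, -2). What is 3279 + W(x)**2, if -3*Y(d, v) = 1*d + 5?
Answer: 3315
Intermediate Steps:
Y(d, v) = -5/3 - d/3 (Y(d, v) = -(1*d + 5)/3 = -(d + 5)/3 = -(5 + d)/3 = -5/3 - d/3)
x = 5/3 (x = 3 + (-5/3 - 1/3*(-1)) = 3 + (-5/3 + 1/3) = 3 - 4/3 = 5/3 ≈ 1.6667)
W(X) = -6
3279 + W(x)**2 = 3279 + (-6)**2 = 3279 + 36 = 3315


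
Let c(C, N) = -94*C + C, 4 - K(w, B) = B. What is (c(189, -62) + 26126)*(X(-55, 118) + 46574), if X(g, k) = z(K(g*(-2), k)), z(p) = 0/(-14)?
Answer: 398161126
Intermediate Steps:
K(w, B) = 4 - B
z(p) = 0 (z(p) = 0*(-1/14) = 0)
X(g, k) = 0
c(C, N) = -93*C
(c(189, -62) + 26126)*(X(-55, 118) + 46574) = (-93*189 + 26126)*(0 + 46574) = (-17577 + 26126)*46574 = 8549*46574 = 398161126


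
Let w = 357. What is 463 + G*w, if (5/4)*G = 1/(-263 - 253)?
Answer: 99426/215 ≈ 462.45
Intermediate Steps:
G = -1/645 (G = 4/(5*(-263 - 253)) = (⅘)/(-516) = (⅘)*(-1/516) = -1/645 ≈ -0.0015504)
463 + G*w = 463 - 1/645*357 = 463 - 119/215 = 99426/215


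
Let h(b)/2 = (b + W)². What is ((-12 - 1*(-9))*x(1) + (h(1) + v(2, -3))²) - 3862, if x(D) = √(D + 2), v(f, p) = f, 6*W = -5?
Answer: -1249919/324 - 3*√3 ≈ -3863.0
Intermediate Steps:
W = -⅚ (W = (⅙)*(-5) = -⅚ ≈ -0.83333)
h(b) = 2*(-⅚ + b)² (h(b) = 2*(b - ⅚)² = 2*(-⅚ + b)²)
x(D) = √(2 + D)
((-12 - 1*(-9))*x(1) + (h(1) + v(2, -3))²) - 3862 = ((-12 - 1*(-9))*√(2 + 1) + ((-5 + 6*1)²/18 + 2)²) - 3862 = ((-12 + 9)*√3 + ((-5 + 6)²/18 + 2)²) - 3862 = (-3*√3 + ((1/18)*1² + 2)²) - 3862 = (-3*√3 + ((1/18)*1 + 2)²) - 3862 = (-3*√3 + (1/18 + 2)²) - 3862 = (-3*√3 + (37/18)²) - 3862 = (-3*√3 + 1369/324) - 3862 = (1369/324 - 3*√3) - 3862 = -1249919/324 - 3*√3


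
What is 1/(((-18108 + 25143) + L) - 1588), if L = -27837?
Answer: -1/22390 ≈ -4.4663e-5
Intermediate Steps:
1/(((-18108 + 25143) + L) - 1588) = 1/(((-18108 + 25143) - 27837) - 1588) = 1/((7035 - 27837) - 1588) = 1/(-20802 - 1588) = 1/(-22390) = -1/22390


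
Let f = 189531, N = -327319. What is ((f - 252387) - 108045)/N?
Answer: 170901/327319 ≈ 0.52212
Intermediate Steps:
((f - 252387) - 108045)/N = ((189531 - 252387) - 108045)/(-327319) = (-62856 - 108045)*(-1/327319) = -170901*(-1/327319) = 170901/327319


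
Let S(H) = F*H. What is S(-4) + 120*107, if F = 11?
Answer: 12796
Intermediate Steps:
S(H) = 11*H
S(-4) + 120*107 = 11*(-4) + 120*107 = -44 + 12840 = 12796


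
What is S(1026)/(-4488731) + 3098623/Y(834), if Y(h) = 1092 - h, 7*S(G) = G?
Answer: 119170373999/9922458 ≈ 12010.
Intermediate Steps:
S(G) = G/7
S(1026)/(-4488731) + 3098623/Y(834) = ((1/7)*1026)/(-4488731) + 3098623/(1092 - 1*834) = (1026/7)*(-1/4488731) + 3098623/(1092 - 834) = -54/1653743 + 3098623/258 = -54/1653743 + 3098623*(1/258) = -54/1653743 + 72061/6 = 119170373999/9922458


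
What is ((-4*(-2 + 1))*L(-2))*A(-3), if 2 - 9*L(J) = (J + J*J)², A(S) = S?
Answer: 8/3 ≈ 2.6667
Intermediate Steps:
L(J) = 2/9 - (J + J²)²/9 (L(J) = 2/9 - (J + J*J)²/9 = 2/9 - (J + J²)²/9)
((-4*(-2 + 1))*L(-2))*A(-3) = ((-4*(-2 + 1))*(2/9 - ⅑*(-2)²*(1 - 2)²))*(-3) = ((-4*(-1))*(2/9 - ⅑*4*(-1)²))*(-3) = (4*(2/9 - ⅑*4*1))*(-3) = (4*(2/9 - 4/9))*(-3) = (4*(-2/9))*(-3) = -8/9*(-3) = 8/3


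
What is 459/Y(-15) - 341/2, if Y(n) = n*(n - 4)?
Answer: -32089/190 ≈ -168.89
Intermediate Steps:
Y(n) = n*(-4 + n)
459/Y(-15) - 341/2 = 459/((-15*(-4 - 15))) - 341/2 = 459/((-15*(-19))) - 341*½ = 459/285 - 341/2 = 459*(1/285) - 341/2 = 153/95 - 341/2 = -32089/190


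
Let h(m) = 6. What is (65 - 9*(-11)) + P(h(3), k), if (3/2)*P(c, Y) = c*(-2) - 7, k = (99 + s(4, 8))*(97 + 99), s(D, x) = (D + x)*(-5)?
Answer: 454/3 ≈ 151.33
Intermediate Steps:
s(D, x) = -5*D - 5*x
k = 7644 (k = (99 + (-5*4 - 5*8))*(97 + 99) = (99 + (-20 - 40))*196 = (99 - 60)*196 = 39*196 = 7644)
P(c, Y) = -14/3 - 4*c/3 (P(c, Y) = 2*(c*(-2) - 7)/3 = 2*(-2*c - 7)/3 = 2*(-7 - 2*c)/3 = -14/3 - 4*c/3)
(65 - 9*(-11)) + P(h(3), k) = (65 - 9*(-11)) + (-14/3 - 4/3*6) = (65 + 99) + (-14/3 - 8) = 164 - 38/3 = 454/3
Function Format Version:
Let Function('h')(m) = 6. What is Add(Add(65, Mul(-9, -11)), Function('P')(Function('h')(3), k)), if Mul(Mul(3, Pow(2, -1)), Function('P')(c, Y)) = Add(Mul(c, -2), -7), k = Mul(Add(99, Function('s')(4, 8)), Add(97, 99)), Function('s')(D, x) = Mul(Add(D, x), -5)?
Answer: Rational(454, 3) ≈ 151.33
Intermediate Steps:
Function('s')(D, x) = Add(Mul(-5, D), Mul(-5, x))
k = 7644 (k = Mul(Add(99, Add(Mul(-5, 4), Mul(-5, 8))), Add(97, 99)) = Mul(Add(99, Add(-20, -40)), 196) = Mul(Add(99, -60), 196) = Mul(39, 196) = 7644)
Function('P')(c, Y) = Add(Rational(-14, 3), Mul(Rational(-4, 3), c)) (Function('P')(c, Y) = Mul(Rational(2, 3), Add(Mul(c, -2), -7)) = Mul(Rational(2, 3), Add(Mul(-2, c), -7)) = Mul(Rational(2, 3), Add(-7, Mul(-2, c))) = Add(Rational(-14, 3), Mul(Rational(-4, 3), c)))
Add(Add(65, Mul(-9, -11)), Function('P')(Function('h')(3), k)) = Add(Add(65, Mul(-9, -11)), Add(Rational(-14, 3), Mul(Rational(-4, 3), 6))) = Add(Add(65, 99), Add(Rational(-14, 3), -8)) = Add(164, Rational(-38, 3)) = Rational(454, 3)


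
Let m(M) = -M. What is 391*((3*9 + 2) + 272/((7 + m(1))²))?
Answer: 128639/9 ≈ 14293.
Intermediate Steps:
391*((3*9 + 2) + 272/((7 + m(1))²)) = 391*((3*9 + 2) + 272/((7 - 1*1)²)) = 391*((27 + 2) + 272/((7 - 1)²)) = 391*(29 + 272/(6²)) = 391*(29 + 272/36) = 391*(29 + 272*(1/36)) = 391*(29 + 68/9) = 391*(329/9) = 128639/9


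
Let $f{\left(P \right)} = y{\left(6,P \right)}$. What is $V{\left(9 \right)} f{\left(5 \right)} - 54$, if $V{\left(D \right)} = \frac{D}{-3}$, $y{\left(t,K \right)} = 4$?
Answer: $-66$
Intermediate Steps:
$V{\left(D \right)} = - \frac{D}{3}$ ($V{\left(D \right)} = D \left(- \frac{1}{3}\right) = - \frac{D}{3}$)
$f{\left(P \right)} = 4$
$V{\left(9 \right)} f{\left(5 \right)} - 54 = \left(- \frac{1}{3}\right) 9 \cdot 4 - 54 = \left(-3\right) 4 - 54 = -12 - 54 = -66$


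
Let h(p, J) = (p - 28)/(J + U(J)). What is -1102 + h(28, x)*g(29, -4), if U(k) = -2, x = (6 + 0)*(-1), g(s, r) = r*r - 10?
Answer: -1102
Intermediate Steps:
g(s, r) = -10 + r² (g(s, r) = r² - 10 = -10 + r²)
x = -6 (x = 6*(-1) = -6)
h(p, J) = (-28 + p)/(-2 + J) (h(p, J) = (p - 28)/(J - 2) = (-28 + p)/(-2 + J))
-1102 + h(28, x)*g(29, -4) = -1102 + ((-28 + 28)/(-2 - 6))*(-10 + (-4)²) = -1102 + (0/(-8))*(-10 + 16) = -1102 - ⅛*0*6 = -1102 + 0*6 = -1102 + 0 = -1102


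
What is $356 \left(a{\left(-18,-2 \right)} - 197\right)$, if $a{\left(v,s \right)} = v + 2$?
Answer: $-75828$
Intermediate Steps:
$a{\left(v,s \right)} = 2 + v$
$356 \left(a{\left(-18,-2 \right)} - 197\right) = 356 \left(\left(2 - 18\right) - 197\right) = 356 \left(-16 - 197\right) = 356 \left(-213\right) = -75828$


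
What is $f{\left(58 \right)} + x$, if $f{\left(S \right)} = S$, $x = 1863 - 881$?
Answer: $1040$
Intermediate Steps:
$x = 982$ ($x = 1863 - 881 = 982$)
$f{\left(58 \right)} + x = 58 + 982 = 1040$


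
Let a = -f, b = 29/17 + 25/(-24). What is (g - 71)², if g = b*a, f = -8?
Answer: 11222500/2601 ≈ 4314.7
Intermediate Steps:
b = 271/408 (b = 29*(1/17) + 25*(-1/24) = 29/17 - 25/24 = 271/408 ≈ 0.66422)
a = 8 (a = -1*(-8) = 8)
g = 271/51 (g = (271/408)*8 = 271/51 ≈ 5.3137)
(g - 71)² = (271/51 - 71)² = (-3350/51)² = 11222500/2601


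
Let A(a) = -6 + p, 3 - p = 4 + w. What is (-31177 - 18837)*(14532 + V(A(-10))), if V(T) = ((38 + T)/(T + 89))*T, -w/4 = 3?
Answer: -34165138561/47 ≈ -7.2692e+8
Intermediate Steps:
w = -12 (w = -4*3 = -12)
p = 11 (p = 3 - (4 - 12) = 3 - 1*(-8) = 3 + 8 = 11)
A(a) = 5 (A(a) = -6 + 11 = 5)
V(T) = T*(38 + T)/(89 + T) (V(T) = ((38 + T)/(89 + T))*T = T*(38 + T)/(89 + T))
(-31177 - 18837)*(14532 + V(A(-10))) = (-31177 - 18837)*(14532 + 5*(38 + 5)/(89 + 5)) = -50014*(14532 + 5*43/94) = -50014*(14532 + 5*(1/94)*43) = -50014*(14532 + 215/94) = -50014*1366223/94 = -34165138561/47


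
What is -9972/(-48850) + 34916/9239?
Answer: 898888954/225662575 ≈ 3.9833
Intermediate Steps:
-9972/(-48850) + 34916/9239 = -9972*(-1/48850) + 34916*(1/9239) = 4986/24425 + 34916/9239 = 898888954/225662575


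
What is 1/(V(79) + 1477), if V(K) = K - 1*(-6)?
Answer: 1/1562 ≈ 0.00064021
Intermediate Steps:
V(K) = 6 + K (V(K) = K + 6 = 6 + K)
1/(V(79) + 1477) = 1/((6 + 79) + 1477) = 1/(85 + 1477) = 1/1562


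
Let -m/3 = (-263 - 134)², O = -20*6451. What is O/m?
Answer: 129020/472827 ≈ 0.27287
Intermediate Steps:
O = -129020
m = -472827 (m = -3*(-263 - 134)² = -3*(-397)² = -3*157609 = -472827)
O/m = -129020/(-472827) = -129020*(-1/472827) = 129020/472827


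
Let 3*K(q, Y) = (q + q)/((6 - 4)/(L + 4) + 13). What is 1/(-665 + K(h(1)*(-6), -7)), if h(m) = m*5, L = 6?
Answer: -33/21995 ≈ -0.0015003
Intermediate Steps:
h(m) = 5*m
K(q, Y) = 5*q/99 (K(q, Y) = ((q + q)/((6 - 4)/(6 + 4) + 13))/3 = ((2*q)/(2/10 + 13))/3 = ((2*q)/(2*(1/10) + 13))/3 = ((2*q)/(1/5 + 13))/3 = ((2*q)/(66/5))/3 = ((2*q)*(5/66))/3 = (5*q/33)/3 = 5*q/99)
1/(-665 + K(h(1)*(-6), -7)) = 1/(-665 + 5*((5*1)*(-6))/99) = 1/(-665 + 5*(5*(-6))/99) = 1/(-665 + (5/99)*(-30)) = 1/(-665 - 50/33) = 1/(-21995/33) = -33/21995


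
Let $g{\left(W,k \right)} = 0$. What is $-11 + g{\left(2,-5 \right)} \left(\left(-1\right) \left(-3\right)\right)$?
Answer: $-11$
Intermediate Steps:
$-11 + g{\left(2,-5 \right)} \left(\left(-1\right) \left(-3\right)\right) = -11 + 0 \left(\left(-1\right) \left(-3\right)\right) = -11 + 0 \cdot 3 = -11 + 0 = -11$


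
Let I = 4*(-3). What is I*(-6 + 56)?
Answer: -600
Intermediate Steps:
I = -12
I*(-6 + 56) = -12*(-6 + 56) = -12*50 = -600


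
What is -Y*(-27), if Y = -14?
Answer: -378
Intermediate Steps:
-Y*(-27) = -1*(-14)*(-27) = 14*(-27) = -378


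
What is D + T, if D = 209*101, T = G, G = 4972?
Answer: 26081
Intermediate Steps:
T = 4972
D = 21109
D + T = 21109 + 4972 = 26081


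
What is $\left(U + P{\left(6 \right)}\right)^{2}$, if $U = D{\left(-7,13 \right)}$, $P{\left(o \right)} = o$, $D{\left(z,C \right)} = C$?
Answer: $361$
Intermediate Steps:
$U = 13$
$\left(U + P{\left(6 \right)}\right)^{2} = \left(13 + 6\right)^{2} = 19^{2} = 361$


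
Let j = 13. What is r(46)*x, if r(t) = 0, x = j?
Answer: 0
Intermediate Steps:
x = 13
r(46)*x = 0*13 = 0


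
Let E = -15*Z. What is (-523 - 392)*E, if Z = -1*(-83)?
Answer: 1139175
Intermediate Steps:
Z = 83
E = -1245 (E = -15*83 = -1245)
(-523 - 392)*E = (-523 - 392)*(-1245) = -915*(-1245) = 1139175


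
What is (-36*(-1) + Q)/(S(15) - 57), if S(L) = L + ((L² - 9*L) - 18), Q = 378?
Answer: 69/5 ≈ 13.800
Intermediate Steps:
S(L) = -18 + L² - 8*L (S(L) = L + (-18 + L² - 9*L) = -18 + L² - 8*L)
(-36*(-1) + Q)/(S(15) - 57) = (-36*(-1) + 378)/((-18 + 15² - 8*15) - 57) = (36 + 378)/((-18 + 225 - 120) - 57) = 414/(87 - 57) = 414/30 = 414*(1/30) = 69/5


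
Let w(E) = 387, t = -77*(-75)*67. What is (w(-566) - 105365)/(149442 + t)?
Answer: -104978/536367 ≈ -0.19572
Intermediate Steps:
t = 386925 (t = 5775*67 = 386925)
(w(-566) - 105365)/(149442 + t) = (387 - 105365)/(149442 + 386925) = -104978/536367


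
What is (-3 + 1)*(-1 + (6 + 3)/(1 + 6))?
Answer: -4/7 ≈ -0.57143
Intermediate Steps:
(-3 + 1)*(-1 + (6 + 3)/(1 + 6)) = -2*(-1 + 9/7) = -2*2/7 = -4/7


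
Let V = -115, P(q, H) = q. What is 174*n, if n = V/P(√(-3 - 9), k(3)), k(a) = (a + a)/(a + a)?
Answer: 3335*I*√3 ≈ 5776.4*I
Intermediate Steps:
k(a) = 1 (k(a) = (2*a)/((2*a)) = (2*a)*(1/(2*a)) = 1)
n = 115*I*√3/6 (n = -115/√(-3 - 9) = -115*(-I*√3/6) = -(-115)*I*√3/6 = 115*I*√3/6 ≈ 33.198*I)
174*n = 174*(115*I*√3/6) = 3335*I*√3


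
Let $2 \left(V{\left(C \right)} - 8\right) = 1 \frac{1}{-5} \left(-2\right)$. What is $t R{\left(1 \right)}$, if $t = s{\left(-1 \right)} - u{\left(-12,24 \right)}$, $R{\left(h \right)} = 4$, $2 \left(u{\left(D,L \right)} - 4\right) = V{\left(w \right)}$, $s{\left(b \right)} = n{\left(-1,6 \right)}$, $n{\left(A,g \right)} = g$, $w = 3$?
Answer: $- \frac{42}{5} \approx -8.4$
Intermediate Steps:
$V{\left(C \right)} = \frac{41}{5}$ ($V{\left(C \right)} = 8 + \frac{1 \frac{1}{-5} \left(-2\right)}{2} = 8 + \frac{1 \left(- \frac{1}{5}\right) \left(-2\right)}{2} = 8 + \frac{\left(- \frac{1}{5}\right) \left(-2\right)}{2} = 8 + \frac{1}{2} \cdot \frac{2}{5} = 8 + \frac{1}{5} = \frac{41}{5}$)
$s{\left(b \right)} = 6$
$u{\left(D,L \right)} = \frac{81}{10}$ ($u{\left(D,L \right)} = 4 + \frac{1}{2} \cdot \frac{41}{5} = 4 + \frac{41}{10} = \frac{81}{10}$)
$t = - \frac{21}{10}$ ($t = 6 - \frac{81}{10} = - \frac{21}{10} \approx -2.1$)
$t R{\left(1 \right)} = \left(- \frac{21}{10}\right) 4 = - \frac{42}{5}$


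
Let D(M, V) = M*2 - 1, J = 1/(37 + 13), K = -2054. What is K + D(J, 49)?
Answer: -51374/25 ≈ -2055.0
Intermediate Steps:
J = 1/50 ≈ 0.020000
D(M, V) = -1 + 2*M (D(M, V) = 2*M - 1 = -1 + 2*M)
K + D(J, 49) = -2054 + (-1 + 2*(1/50)) = -2054 + (-1 + 1/25) = -2054 - 24/25 = -51374/25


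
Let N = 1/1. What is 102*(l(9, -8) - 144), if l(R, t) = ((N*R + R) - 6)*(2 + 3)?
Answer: -8568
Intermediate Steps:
N = 1
l(R, t) = -30 + 10*R (l(R, t) = ((1*R + R) - 6)*(2 + 3) = ((R + R) - 6)*5 = (2*R - 6)*5 = (-6 + 2*R)*5 = -30 + 10*R)
102*(l(9, -8) - 144) = 102*((-30 + 10*9) - 144) = 102*((-30 + 90) - 144) = 102*(60 - 144) = 102*(-84) = -8568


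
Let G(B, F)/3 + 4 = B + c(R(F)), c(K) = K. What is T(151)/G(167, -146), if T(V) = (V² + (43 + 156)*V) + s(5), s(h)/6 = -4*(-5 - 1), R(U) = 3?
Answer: 26497/249 ≈ 106.41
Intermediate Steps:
s(h) = 144 (s(h) = 6*(-4*(-5 - 1)) = 6*(-4*(-6)) = 6*24 = 144)
G(B, F) = -3 + 3*B (G(B, F) = -12 + 3*(B + 3) = -12 + 3*(3 + B) = -12 + (9 + 3*B) = -3 + 3*B)
T(V) = 144 + V² + 199*V (T(V) = (V² + (43 + 156)*V) + 144 = (V² + 199*V) + 144 = 144 + V² + 199*V)
T(151)/G(167, -146) = (144 + 151² + 199*151)/(-3 + 3*167) = (144 + 22801 + 30049)/(-3 + 501) = 52994/498 = 52994*(1/498) = 26497/249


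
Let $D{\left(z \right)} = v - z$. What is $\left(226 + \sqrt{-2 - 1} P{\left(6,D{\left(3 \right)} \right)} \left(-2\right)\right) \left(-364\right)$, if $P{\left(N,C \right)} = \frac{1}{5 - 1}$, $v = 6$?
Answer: $-82264 + 182 i \sqrt{3} \approx -82264.0 + 315.23 i$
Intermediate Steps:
$D{\left(z \right)} = 6 - z$
$P{\left(N,C \right)} = \frac{1}{4}$
$\left(226 + \sqrt{-2 - 1} P{\left(6,D{\left(3 \right)} \right)} \left(-2\right)\right) \left(-364\right) = \left(226 + \sqrt{-2 - 1} \cdot \frac{1}{4} \left(-2\right)\right) \left(-364\right) = \left(226 + \sqrt{-3} \cdot \frac{1}{4} \left(-2\right)\right) \left(-364\right) = \left(226 + i \sqrt{3} \cdot \frac{1}{4} \left(-2\right)\right) \left(-364\right) = \left(226 + \frac{i \sqrt{3}}{4} \left(-2\right)\right) \left(-364\right) = \left(226 - \frac{i \sqrt{3}}{2}\right) \left(-364\right) = -82264 + 182 i \sqrt{3}$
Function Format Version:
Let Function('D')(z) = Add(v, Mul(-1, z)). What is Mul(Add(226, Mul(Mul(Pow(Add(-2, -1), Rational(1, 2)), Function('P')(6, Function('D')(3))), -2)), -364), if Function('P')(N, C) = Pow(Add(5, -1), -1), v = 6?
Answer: Add(-82264, Mul(182, I, Pow(3, Rational(1, 2)))) ≈ Add(-82264., Mul(315.23, I))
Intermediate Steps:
Function('D')(z) = Add(6, Mul(-1, z))
Function('P')(N, C) = Rational(1, 4) (Function('P')(N, C) = Pow(4, -1) = Rational(1, 4))
Mul(Add(226, Mul(Mul(Pow(Add(-2, -1), Rational(1, 2)), Function('P')(6, Function('D')(3))), -2)), -364) = Mul(Add(226, Mul(Mul(Pow(Add(-2, -1), Rational(1, 2)), Rational(1, 4)), -2)), -364) = Mul(Add(226, Mul(Mul(Pow(-3, Rational(1, 2)), Rational(1, 4)), -2)), -364) = Mul(Add(226, Mul(Mul(Mul(I, Pow(3, Rational(1, 2))), Rational(1, 4)), -2)), -364) = Mul(Add(226, Mul(Mul(Rational(1, 4), I, Pow(3, Rational(1, 2))), -2)), -364) = Mul(Add(226, Mul(Rational(-1, 2), I, Pow(3, Rational(1, 2)))), -364) = Add(-82264, Mul(182, I, Pow(3, Rational(1, 2))))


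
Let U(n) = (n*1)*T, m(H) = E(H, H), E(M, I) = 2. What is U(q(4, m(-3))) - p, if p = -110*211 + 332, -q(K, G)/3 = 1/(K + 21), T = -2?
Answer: 571956/25 ≈ 22878.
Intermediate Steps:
m(H) = 2
q(K, G) = -3/(21 + K) (q(K, G) = -3/(K + 21) = -3/(21 + K))
p = -22878 (p = -23210 + 332 = -22878)
U(n) = -2*n (U(n) = (n*1)*(-2) = n*(-2) = -2*n)
U(q(4, m(-3))) - p = -(-6)/(21 + 4) - 1*(-22878) = -(-6)/25 + 22878 = -2*(-3/25) + 22878 = 6/25 + 22878 = 571956/25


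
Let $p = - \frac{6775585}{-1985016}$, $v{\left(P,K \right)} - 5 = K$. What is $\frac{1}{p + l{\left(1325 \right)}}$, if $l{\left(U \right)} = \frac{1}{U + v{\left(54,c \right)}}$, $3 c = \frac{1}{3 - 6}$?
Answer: $\frac{23758656504}{81114842009} \approx 0.2929$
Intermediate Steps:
$c = - \frac{1}{9}$ ($c = \frac{1}{3 \left(3 - 6\right)} = \frac{1}{3 \left(-3\right)} = \frac{1}{3} \left(- \frac{1}{3}\right) = - \frac{1}{9} \approx -0.11111$)
$v{\left(P,K \right)} = 5 + K$
$p = \frac{6775585}{1985016}$ ($p = \left(-6775585\right) \left(- \frac{1}{1985016}\right) = \frac{6775585}{1985016} \approx 3.4134$)
$l{\left(U \right)} = \frac{1}{\frac{44}{9} + U}$ ($l{\left(U \right)} = \frac{1}{U + \left(5 - \frac{1}{9}\right)} = \frac{1}{U + \frac{44}{9}} = \frac{1}{\frac{44}{9} + U}$)
$\frac{1}{p + l{\left(1325 \right)}} = \frac{1}{\frac{6775585}{1985016} + \frac{9}{44 + 9 \cdot 1325}} = \frac{1}{\frac{6775585}{1985016} + \frac{9}{44 + 11925}} = \frac{1}{\frac{6775585}{1985016} + \frac{9}{11969}} = \frac{1}{\frac{81114842009}{23758656504}} = \frac{23758656504}{81114842009}$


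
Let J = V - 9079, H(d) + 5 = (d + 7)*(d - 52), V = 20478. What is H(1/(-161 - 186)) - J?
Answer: -1416957496/120409 ≈ -11768.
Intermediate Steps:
H(d) = -5 + (-52 + d)*(7 + d) (H(d) = -5 + (d + 7)*(d - 52) = -5 + (7 + d)*(-52 + d) = -5 + (-52 + d)*(7 + d))
J = 11399 (J = 20478 - 9079 = 11399)
H(1/(-161 - 186)) - J = (-369 + (1/(-161 - 186))**2 - 45/(-161 - 186)) - 1*11399 = (-369 + (1/(-347))**2 - 45/(-347)) - 11399 = (-369 + (-1/347)**2 - 45*(-1/347)) - 11399 = (-369 + 1/120409 + 45/347) - 11399 = -44415305/120409 - 11399 = -1416957496/120409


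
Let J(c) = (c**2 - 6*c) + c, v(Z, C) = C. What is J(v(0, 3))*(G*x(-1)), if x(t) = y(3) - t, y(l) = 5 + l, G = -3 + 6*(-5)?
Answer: 1782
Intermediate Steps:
G = -33 (G = -3 - 30 = -33)
x(t) = 8 - t (x(t) = (5 + 3) - t = 8 - t)
J(c) = c**2 - 5*c
J(v(0, 3))*(G*x(-1)) = (3*(-5 + 3))*(-33*(8 - 1*(-1))) = (3*(-2))*(-33*(8 + 1)) = -(-198)*9 = -6*(-297) = 1782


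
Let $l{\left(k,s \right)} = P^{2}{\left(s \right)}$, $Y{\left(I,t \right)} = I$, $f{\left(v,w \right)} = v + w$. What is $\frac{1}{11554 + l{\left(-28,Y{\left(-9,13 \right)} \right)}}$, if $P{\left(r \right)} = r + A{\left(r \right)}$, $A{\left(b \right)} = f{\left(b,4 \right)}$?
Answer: $\frac{1}{11750} \approx 8.5106 \cdot 10^{-5}$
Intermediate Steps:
$A{\left(b \right)} = 4 + b$ ($A{\left(b \right)} = b + 4 = 4 + b$)
$P{\left(r \right)} = 4 + 2 r$ ($P{\left(r \right)} = r + \left(4 + r\right) = 4 + 2 r$)
$l{\left(k,s \right)} = \left(4 + 2 s\right)^{2}$
$\frac{1}{11554 + l{\left(-28,Y{\left(-9,13 \right)} \right)}} = \frac{1}{11554 + 4 \left(2 - 9\right)^{2}} = \frac{1}{11554 + 4 \left(-7\right)^{2}} = \frac{1}{11554 + 4 \cdot 49} = \frac{1}{11554 + 196} = \frac{1}{11750}$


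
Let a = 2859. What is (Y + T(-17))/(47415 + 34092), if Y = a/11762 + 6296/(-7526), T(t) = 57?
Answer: 2496574783/3607532911842 ≈ 0.00069205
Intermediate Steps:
Y = -26268359/44260406 (Y = 2859/11762 + 6296/(-7526) = 2859*(1/11762) + 6296*(-1/7526) = 2859/11762 - 3148/3763 = -26268359/44260406 ≈ -0.59350)
(Y + T(-17))/(47415 + 34092) = (-26268359/44260406 + 57)/(47415 + 34092) = (2496574783/44260406)/81507 = (2496574783/44260406)*(1/81507) = 2496574783/3607532911842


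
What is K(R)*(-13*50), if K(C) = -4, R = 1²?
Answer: 2600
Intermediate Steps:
R = 1
K(R)*(-13*50) = -(-52)*50 = -4*(-650) = 2600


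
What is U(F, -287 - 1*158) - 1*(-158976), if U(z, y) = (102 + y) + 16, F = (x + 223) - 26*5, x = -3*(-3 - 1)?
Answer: 158649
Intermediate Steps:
x = 12 (x = -3*(-4) = 12)
F = 105 (F = (12 + 223) - 26*5 = 235 - 130 = 105)
U(z, y) = 118 + y
U(F, -287 - 1*158) - 1*(-158976) = (118 + (-287 - 1*158)) - 1*(-158976) = (118 + (-287 - 158)) + 158976 = (118 - 445) + 158976 = -327 + 158976 = 158649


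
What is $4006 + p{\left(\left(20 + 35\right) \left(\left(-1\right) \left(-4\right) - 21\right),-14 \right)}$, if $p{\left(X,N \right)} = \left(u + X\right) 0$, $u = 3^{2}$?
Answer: $4006$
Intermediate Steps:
$u = 9$
$p{\left(X,N \right)} = 0$ ($p{\left(X,N \right)} = \left(9 + X\right) 0 = 0$)
$4006 + p{\left(\left(20 + 35\right) \left(\left(-1\right) \left(-4\right) - 21\right),-14 \right)} = 4006 + 0 = 4006$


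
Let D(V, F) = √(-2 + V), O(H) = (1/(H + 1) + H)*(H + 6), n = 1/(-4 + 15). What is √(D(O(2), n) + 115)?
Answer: √(1035 + 15*√6)/3 ≈ 10.912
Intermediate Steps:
n = 1/11 ≈ 0.090909
O(H) = (6 + H)*(H + 1/(1 + H)) (O(H) = (1/(1 + H) + H)*(6 + H) = (H + 1/(1 + H))*(6 + H) = (6 + H)*(H + 1/(1 + H)))
√(D(O(2), n) + 115) = √(√(-2 + (6 + 2³ + 7*2 + 7*2²)/(1 + 2)) + 115) = √(√(-2 + (6 + 8 + 14 + 7*4)/3) + 115) = √(√(-2 + (6 + 8 + 14 + 28)/3) + 115) = √(√(-2 + (⅓)*56) + 115) = √(√(-2 + 56/3) + 115) = √(√(50/3) + 115) = √(5*√6/3 + 115) = √(115 + 5*√6/3)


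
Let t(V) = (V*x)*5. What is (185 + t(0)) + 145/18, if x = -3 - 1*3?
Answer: 3475/18 ≈ 193.06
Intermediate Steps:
x = -6 (x = -3 - 3 = -6)
t(V) = -30*V (t(V) = (V*(-6))*5 = -6*V*5 = -30*V)
(185 + t(0)) + 145/18 = (185 - 30*0) + 145/18 = (185 + 0) + 145*(1/18) = 185 + 145/18 = 3475/18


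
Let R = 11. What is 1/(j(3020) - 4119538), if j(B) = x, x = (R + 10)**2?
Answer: -1/4119097 ≈ -2.4277e-7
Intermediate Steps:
x = 441 (x = (11 + 10)**2 = 21**2 = 441)
j(B) = 441
1/(j(3020) - 4119538) = 1/(441 - 4119538) = 1/(-4119097) = -1/4119097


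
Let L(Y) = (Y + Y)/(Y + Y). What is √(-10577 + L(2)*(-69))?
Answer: I*√10646 ≈ 103.18*I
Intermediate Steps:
L(Y) = 1 (L(Y) = (2*Y)/((2*Y)) = (2*Y)*(1/(2*Y)) = 1)
√(-10577 + L(2)*(-69)) = √(-10577 + 1*(-69)) = √(-10577 - 69) = √(-10646) = I*√10646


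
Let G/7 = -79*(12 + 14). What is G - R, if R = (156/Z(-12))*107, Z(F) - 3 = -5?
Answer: -6032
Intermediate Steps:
Z(F) = -2 (Z(F) = 3 - 5 = -2)
G = -14378 (G = 7*(-79*(12 + 14)) = 7*(-79*26) = 7*(-2054) = -14378)
R = -8346 (R = (156/(-2))*107 = (156*(-1/2))*107 = -78*107 = -8346)
G - R = -14378 - 1*(-8346) = -14378 + 8346 = -6032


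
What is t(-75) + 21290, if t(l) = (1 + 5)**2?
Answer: 21326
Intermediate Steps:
t(l) = 36 (t(l) = 6**2 = 36)
t(-75) + 21290 = 36 + 21290 = 21326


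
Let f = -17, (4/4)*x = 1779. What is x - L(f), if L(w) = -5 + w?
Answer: 1801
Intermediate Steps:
x = 1779
x - L(f) = 1779 - (-5 - 17) = 1779 - 1*(-22) = 1779 + 22 = 1801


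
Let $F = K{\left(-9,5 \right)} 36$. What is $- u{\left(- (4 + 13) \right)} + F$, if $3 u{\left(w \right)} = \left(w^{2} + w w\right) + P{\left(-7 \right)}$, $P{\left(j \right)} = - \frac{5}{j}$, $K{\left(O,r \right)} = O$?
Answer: $- \frac{10855}{21} \approx -516.9$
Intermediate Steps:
$F = -324$ ($F = \left(-9\right) 36 = -324$)
$u{\left(w \right)} = \frac{5}{21} + \frac{2 w^{2}}{3}$ ($u{\left(w \right)} = \frac{\left(w^{2} + w w\right) - \frac{5}{-7}}{3} = \frac{\left(w^{2} + w^{2}\right) - - \frac{5}{7}}{3} = \frac{2 w^{2} + \frac{5}{7}}{3} = \frac{\frac{5}{7} + 2 w^{2}}{3} = \frac{5}{21} + \frac{2 w^{2}}{3}$)
$- u{\left(- (4 + 13) \right)} + F = - (\frac{5}{21} + \frac{2 \left(- (4 + 13)\right)^{2}}{3}) - 324 = - (\frac{5}{21} + \frac{2 \left(\left(-1\right) 17\right)^{2}}{3}) - 324 = - (\frac{5}{21} + \frac{2 \left(-17\right)^{2}}{3}) - 324 = - (\frac{5}{21} + \frac{2}{3} \cdot 289) - 324 = - (\frac{5}{21} + \frac{578}{3}) - 324 = \left(-1\right) \frac{4051}{21} - 324 = - \frac{4051}{21} - 324 = - \frac{10855}{21}$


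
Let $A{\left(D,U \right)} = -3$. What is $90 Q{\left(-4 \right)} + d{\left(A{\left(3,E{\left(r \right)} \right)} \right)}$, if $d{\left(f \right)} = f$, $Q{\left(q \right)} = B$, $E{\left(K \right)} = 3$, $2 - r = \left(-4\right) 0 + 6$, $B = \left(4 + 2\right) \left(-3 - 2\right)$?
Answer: $-2703$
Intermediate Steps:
$B = -30$ ($B = 6 \left(-5\right) = -30$)
$r = -4$ ($r = 2 - \left(\left(-4\right) 0 + 6\right) = 2 - \left(0 + 6\right) = 2 - 6 = -4$)
$Q{\left(q \right)} = -30$
$90 Q{\left(-4 \right)} + d{\left(A{\left(3,E{\left(r \right)} \right)} \right)} = 90 \left(-30\right) - 3 = -2700 - 3 = -2703$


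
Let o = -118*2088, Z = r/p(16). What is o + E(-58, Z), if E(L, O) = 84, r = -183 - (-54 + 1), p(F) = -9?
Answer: -246300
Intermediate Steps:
r = -130 (r = -183 - 1*(-53) = -183 + 53 = -130)
Z = 130/9 (Z = -130/(-9) = -130*(-⅑) = 130/9 ≈ 14.444)
o = -246384
o + E(-58, Z) = -246384 + 84 = -246300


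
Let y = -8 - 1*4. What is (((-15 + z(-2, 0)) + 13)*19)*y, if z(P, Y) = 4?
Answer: -456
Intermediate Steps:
y = -12 (y = -8 - 4 = -12)
(((-15 + z(-2, 0)) + 13)*19)*y = (((-15 + 4) + 13)*19)*(-12) = ((-11 + 13)*19)*(-12) = (2*19)*(-12) = 38*(-12) = -456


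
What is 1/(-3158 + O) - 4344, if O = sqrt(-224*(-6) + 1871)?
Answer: -43308592814/9969749 - sqrt(3215)/9969749 ≈ -4344.0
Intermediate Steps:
O = sqrt(3215) (O = sqrt(1344 + 1871) = sqrt(3215) ≈ 56.701)
1/(-3158 + O) - 4344 = 1/(-3158 + sqrt(3215)) - 4344 = -4344 + 1/(-3158 + sqrt(3215))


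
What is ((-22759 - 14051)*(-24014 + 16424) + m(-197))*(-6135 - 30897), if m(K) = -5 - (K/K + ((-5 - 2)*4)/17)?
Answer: -175886973377232/17 ≈ -1.0346e+13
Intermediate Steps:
m(K) = -74/17 (m(K) = -5 - (1 - 7*4*(1/17)) = -5 - (1 - 28*1/17) = -5 - (1 - 28/17) = -5 - 1*(-11/17) = -5 + 11/17 = -74/17)
((-22759 - 14051)*(-24014 + 16424) + m(-197))*(-6135 - 30897) = ((-22759 - 14051)*(-24014 + 16424) - 74/17)*(-6135 - 30897) = (-36810*(-7590) - 74/17)*(-37032) = (279387900 - 74/17)*(-37032) = (4749594226/17)*(-37032) = -175886973377232/17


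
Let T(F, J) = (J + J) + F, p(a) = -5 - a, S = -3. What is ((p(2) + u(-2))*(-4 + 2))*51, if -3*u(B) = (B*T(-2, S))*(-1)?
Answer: 170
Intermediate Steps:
T(F, J) = F + 2*J (T(F, J) = 2*J + F = F + 2*J)
u(B) = -8*B/3 (u(B) = -B*(-2 + 2*(-3))*(-1)/3 = -B*(-2 - 6)*(-1)/3 = -B*(-8)*(-1)/3 = -(-8*B)*(-1)/3 = -8*B/3)
((p(2) + u(-2))*(-4 + 2))*51 = (((-5 - 1*2) - 8/3*(-2))*(-4 + 2))*51 = (((-5 - 2) + 16/3)*(-2))*51 = ((-7 + 16/3)*(-2))*51 = -5/3*(-2)*51 = (10/3)*51 = 170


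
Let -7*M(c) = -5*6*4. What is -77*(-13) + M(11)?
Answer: 7127/7 ≈ 1018.1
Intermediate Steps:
M(c) = 120/7 (M(c) = -(-5*6)*4/7 = -(-30)*4/7 = -1/7*(-120) = 120/7)
-77*(-13) + M(11) = -77*(-13) + 120/7 = 1001 + 120/7 = 7127/7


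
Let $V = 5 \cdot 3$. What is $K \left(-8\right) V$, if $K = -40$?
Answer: $4800$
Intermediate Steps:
$V = 15$
$K \left(-8\right) V = \left(-40\right) \left(-8\right) 15 = 320 \cdot 15 = 4800$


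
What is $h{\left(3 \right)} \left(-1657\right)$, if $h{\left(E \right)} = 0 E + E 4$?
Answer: $-19884$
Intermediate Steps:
$h{\left(E \right)} = 4 E$ ($h{\left(E \right)} = 0 + 4 E = 4 E$)
$h{\left(3 \right)} \left(-1657\right) = 4 \cdot 3 \left(-1657\right) = 12 \left(-1657\right) = -19884$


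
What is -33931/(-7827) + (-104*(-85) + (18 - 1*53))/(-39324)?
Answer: 421795303/102596316 ≈ 4.1112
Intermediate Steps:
-33931/(-7827) + (-104*(-85) + (18 - 1*53))/(-39324) = -33931*(-1/7827) + (8840 + (18 - 53))*(-1/39324) = 33931/7827 + (8840 - 35)*(-1/39324) = 33931/7827 + 8805*(-1/39324) = 33931/7827 - 2935/13108 = 421795303/102596316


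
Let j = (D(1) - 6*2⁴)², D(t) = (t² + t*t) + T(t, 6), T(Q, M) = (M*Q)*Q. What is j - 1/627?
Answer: 4855487/627 ≈ 7744.0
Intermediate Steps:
T(Q, M) = M*Q²
D(t) = 8*t² (D(t) = (t² + t*t) + 6*t² = (t² + t²) + 6*t² = 2*t² + 6*t² = 8*t²)
j = 7744 (j = (8*1² - 6*2⁴)² = (8*1 - 6*16)² = (8 - 96)² = (-88)² = 7744)
j - 1/627 = 7744 - 1/627 = 4855487/627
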